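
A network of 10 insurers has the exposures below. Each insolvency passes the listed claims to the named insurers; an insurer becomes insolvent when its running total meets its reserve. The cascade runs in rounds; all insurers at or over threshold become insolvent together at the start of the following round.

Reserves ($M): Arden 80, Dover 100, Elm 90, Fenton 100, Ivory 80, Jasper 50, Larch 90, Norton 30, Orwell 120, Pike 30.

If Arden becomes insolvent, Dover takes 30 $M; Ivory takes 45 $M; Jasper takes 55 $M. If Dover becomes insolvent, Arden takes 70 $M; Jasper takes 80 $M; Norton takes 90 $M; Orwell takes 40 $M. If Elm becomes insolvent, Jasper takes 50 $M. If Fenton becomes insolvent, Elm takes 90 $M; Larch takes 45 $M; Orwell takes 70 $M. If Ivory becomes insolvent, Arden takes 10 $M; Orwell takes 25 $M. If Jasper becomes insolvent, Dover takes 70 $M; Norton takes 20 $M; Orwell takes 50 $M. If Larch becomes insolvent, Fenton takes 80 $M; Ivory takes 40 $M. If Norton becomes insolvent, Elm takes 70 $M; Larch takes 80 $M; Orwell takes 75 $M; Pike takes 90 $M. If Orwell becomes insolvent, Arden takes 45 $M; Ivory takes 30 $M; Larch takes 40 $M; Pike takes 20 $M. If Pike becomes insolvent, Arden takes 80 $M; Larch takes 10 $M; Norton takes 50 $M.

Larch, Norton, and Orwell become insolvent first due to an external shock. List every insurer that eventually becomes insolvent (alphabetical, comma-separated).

Arden, Dover, Ivory, Jasper, Larch, Norton, Orwell, Pike

Round 1 — Larch, Norton, Orwell become insolvent (initial).
  Arden: +45 → 45 < 80
  Elm: +70 → 70 < 90
  Fenton: +80 → 80 < 100
  Ivory: +40+30 → 70 < 80
  Pike: +90+20 → 110 ≥ 30
Round 2 — Pike becomes insolvent.
  Arden: +80 → 125 ≥ 80
Round 3 — Arden becomes insolvent.
  Dover: +30 → 30 < 100
  Ivory: +45 → 115 ≥ 80
  Jasper: +55 → 55 ≥ 50
Round 4 — Ivory, Jasper become insolvent.
  Dover: +70 → 100 ≥ 100
Round 5 — Dover becomes insolvent.
No further insolvencies.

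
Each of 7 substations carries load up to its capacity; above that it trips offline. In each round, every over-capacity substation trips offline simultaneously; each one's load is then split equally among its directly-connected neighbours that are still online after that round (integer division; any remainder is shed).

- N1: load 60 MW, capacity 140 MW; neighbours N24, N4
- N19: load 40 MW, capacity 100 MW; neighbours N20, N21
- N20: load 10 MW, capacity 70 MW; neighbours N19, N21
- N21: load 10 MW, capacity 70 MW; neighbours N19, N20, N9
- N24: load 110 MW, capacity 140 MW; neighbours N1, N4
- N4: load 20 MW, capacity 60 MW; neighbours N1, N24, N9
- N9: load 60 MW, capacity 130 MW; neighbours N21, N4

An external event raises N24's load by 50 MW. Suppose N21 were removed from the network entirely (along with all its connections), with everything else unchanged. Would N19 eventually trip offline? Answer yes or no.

With N21 removed:
Round 1 — N24 at 160 > 140. N24 trips offline.
  N24 sheds 160 MW to N1, N4: 80 each.
    N1: 60+80 = 140 ≤ 140
    N4: 20+80 = 100 > 60
Round 2 — N4 trips offline.
  N4 sheds 100 MW to N1, N9: 50 each.
    N1: 140+50 = 190 > 140
    N9: 60+50 = 110 ≤ 130
Round 3 — N1 trips offline.
  N1 sheds 190 MW: no online neighbours, lost.
No further trips.

no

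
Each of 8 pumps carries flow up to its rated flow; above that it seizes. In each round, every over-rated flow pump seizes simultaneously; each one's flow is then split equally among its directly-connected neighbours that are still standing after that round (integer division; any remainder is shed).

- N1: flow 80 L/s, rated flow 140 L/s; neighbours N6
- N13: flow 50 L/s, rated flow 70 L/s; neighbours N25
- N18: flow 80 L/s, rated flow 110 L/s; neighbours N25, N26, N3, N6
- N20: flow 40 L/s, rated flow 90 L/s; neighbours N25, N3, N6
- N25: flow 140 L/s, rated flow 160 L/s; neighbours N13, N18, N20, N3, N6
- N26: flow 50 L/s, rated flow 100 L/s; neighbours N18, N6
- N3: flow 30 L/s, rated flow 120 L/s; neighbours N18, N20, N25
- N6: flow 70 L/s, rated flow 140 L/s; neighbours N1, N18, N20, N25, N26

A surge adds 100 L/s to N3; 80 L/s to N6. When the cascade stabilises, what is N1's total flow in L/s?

110

Round 1 — N3 at 130 > 120; N6 at 150 > 140. N3, N6 seize.
  N3 sheds 130 L/s to N18, N20, N25: 43 each (1 lost).
    N18: 80+43 = 123 > 110
    N20: 40+43 = 83 ≤ 90
    N25: 140+43 = 183 > 160
  N6 sheds 150 L/s to N1, N18, N20, N25, N26: 30 each.
    N1: 80+30 = 110 ≤ 140
    N18: 123+30 = 153 > 110
    N20: 83+30 = 113 > 90
    N25: 183+30 = 213 > 160
    N26: 50+30 = 80 ≤ 100
Round 2 — N18, N20, N25 seize.
  N18 sheds 153 L/s to N26: 153 each.
    N26: 80+153 = 233 > 100
  N20 sheds 113 L/s: no online neighbours, lost.
  N25 sheds 213 L/s to N13: 213 each.
    N13: 50+213 = 263 > 70
Round 3 — N13, N26 seize.
  N13 sheds 263 L/s: no online neighbours, lost.
  N26 sheds 233 L/s: no online neighbours, lost.
No further seizures.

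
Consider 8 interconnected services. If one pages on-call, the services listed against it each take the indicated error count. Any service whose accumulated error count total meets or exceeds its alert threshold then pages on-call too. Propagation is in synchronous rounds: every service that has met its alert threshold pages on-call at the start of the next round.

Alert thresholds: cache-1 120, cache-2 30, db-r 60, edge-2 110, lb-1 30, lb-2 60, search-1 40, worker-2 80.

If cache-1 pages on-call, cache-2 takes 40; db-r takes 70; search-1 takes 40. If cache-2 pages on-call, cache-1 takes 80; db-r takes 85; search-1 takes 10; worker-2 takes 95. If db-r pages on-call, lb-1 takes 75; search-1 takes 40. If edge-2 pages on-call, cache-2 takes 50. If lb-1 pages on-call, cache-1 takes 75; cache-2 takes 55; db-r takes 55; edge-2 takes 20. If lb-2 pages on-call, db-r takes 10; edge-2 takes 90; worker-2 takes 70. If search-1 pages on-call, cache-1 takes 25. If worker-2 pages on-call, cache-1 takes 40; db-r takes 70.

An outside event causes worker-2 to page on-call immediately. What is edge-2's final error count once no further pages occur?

Round 1 — worker-2 pages on-call (initial).
  cache-1: +40 → 40 < 120
  db-r: +70 → 70 ≥ 60
Round 2 — db-r pages on-call.
  lb-1: +75 → 75 ≥ 30
  search-1: +40 → 40 ≥ 40
Round 3 — lb-1, search-1 page on-call.
  cache-1: +75+25 → 140 ≥ 120
  cache-2: +55 → 55 ≥ 30
  edge-2: +20 → 20 < 110
Round 4 — cache-1, cache-2 page on-call.
No further pages.

20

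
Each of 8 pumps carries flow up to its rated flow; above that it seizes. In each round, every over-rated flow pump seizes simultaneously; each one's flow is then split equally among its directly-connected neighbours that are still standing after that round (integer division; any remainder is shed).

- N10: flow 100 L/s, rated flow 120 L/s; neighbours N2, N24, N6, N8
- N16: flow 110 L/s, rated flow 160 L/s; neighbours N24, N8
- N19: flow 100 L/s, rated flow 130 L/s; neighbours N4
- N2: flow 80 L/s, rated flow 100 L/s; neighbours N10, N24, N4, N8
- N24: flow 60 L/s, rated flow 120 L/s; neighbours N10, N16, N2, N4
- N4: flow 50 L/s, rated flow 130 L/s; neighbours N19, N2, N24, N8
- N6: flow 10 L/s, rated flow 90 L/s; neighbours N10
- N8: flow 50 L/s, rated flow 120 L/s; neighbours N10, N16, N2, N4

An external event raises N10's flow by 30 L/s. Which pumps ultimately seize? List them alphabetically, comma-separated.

N10, N16, N19, N2, N24, N4, N8

Round 1 — N10 at 130 > 120. N10 seizes.
  N10 sheds 130 L/s to N2, N24, N6, N8: 32 each (2 lost).
    N2: 80+32 = 112 > 100
    N24: 60+32 = 92 ≤ 120
    N6: 10+32 = 42 ≤ 90
    N8: 50+32 = 82 ≤ 120
Round 2 — N2 seizes.
  N2 sheds 112 L/s to N24, N4, N8: 37 each (1 lost).
    N24: 92+37 = 129 > 120
    N4: 50+37 = 87 ≤ 130
    N8: 82+37 = 119 ≤ 120
Round 3 — N24 seizes.
  N24 sheds 129 L/s to N16, N4: 64 each (1 lost).
    N16: 110+64 = 174 > 160
    N4: 87+64 = 151 > 130
Round 4 — N16, N4 seize.
  N16 sheds 174 L/s to N8: 174 each.
    N8: 119+174 = 293 > 120
  N4 sheds 151 L/s to N19, N8: 75 each (1 lost).
    N19: 100+75 = 175 > 130
    N8: 293+75 = 368 > 120
Round 5 — N19, N8 seize.
  N19 sheds 175 L/s: no online neighbours, lost.
  N8 sheds 368 L/s: no online neighbours, lost.
No further seizures.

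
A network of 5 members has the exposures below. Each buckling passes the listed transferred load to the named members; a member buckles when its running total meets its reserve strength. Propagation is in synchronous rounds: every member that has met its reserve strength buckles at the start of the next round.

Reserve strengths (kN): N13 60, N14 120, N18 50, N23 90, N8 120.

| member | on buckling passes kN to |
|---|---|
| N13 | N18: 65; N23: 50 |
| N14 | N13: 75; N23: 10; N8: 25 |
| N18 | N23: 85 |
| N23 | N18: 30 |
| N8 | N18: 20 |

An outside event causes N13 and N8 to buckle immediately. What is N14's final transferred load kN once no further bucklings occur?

Round 1 — N13, N8 buckle (initial).
  N18: +65+20 → 85 ≥ 50
  N23: +50 → 50 < 90
Round 2 — N18 buckles.
  N23: +85 → 135 ≥ 90
Round 3 — N23 buckles.
No further bucklings.

0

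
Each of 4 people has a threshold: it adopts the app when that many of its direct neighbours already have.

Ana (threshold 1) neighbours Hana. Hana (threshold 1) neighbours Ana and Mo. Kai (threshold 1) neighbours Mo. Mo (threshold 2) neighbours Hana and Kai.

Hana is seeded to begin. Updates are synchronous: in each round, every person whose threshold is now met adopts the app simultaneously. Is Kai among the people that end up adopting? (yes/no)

no

Round 1 — Hana adopts the app (initial).
Round 2 — checking thresholds:
  Ana: 1 of 1 neighbours ≥ 1, adopts the app.
  Mo: 1 of 2 neighbours < 2, below threshold.
Round 3 — no new adoptions; cascade stops.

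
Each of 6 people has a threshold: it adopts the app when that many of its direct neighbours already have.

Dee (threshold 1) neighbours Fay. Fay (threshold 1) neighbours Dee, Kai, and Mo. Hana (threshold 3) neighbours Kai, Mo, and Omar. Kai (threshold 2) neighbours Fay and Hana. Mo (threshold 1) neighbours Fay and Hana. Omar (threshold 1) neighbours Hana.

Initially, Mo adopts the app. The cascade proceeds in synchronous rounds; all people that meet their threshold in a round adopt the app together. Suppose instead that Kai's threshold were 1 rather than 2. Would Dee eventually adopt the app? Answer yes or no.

With Kai's threshold at 1:
Round 1 — Mo adopts the app (initial).
Round 2 — checking thresholds:
  Fay: 1 of 3 neighbours ≥ 1, adopts the app.
  Hana: 1 of 3 neighbours < 3, holds.
Round 3 — checking thresholds:
  Dee: 1 of 1 neighbours ≥ 1, adopts the app.
  Hana: 1 of 3 neighbours < 3, holds.
  Kai: 1 of 2 neighbours ≥ 1, adopts the app.
Round 4 — no new adoptions; cascade stops.

yes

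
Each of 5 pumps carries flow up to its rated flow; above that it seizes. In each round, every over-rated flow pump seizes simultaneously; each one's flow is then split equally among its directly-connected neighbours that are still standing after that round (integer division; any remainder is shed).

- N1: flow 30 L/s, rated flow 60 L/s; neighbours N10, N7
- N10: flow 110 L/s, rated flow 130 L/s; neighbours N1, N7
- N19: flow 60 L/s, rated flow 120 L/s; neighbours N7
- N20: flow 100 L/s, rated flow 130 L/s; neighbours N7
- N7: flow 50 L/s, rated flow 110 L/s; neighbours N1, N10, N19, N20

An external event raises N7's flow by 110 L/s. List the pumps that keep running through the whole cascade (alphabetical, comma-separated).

Round 1 — N7 at 160 > 110. N7 seizes.
  N7 sheds 160 L/s to N1, N10, N19, N20: 40 each.
    N1: 30+40 = 70 > 60
    N10: 110+40 = 150 > 130
    N19: 60+40 = 100 ≤ 120
    N20: 100+40 = 140 > 130
Round 2 — N1, N10, N20 seize.
  N1 sheds 70 L/s: no online neighbours, lost.
  N10 sheds 150 L/s: no online neighbours, lost.
  N20 sheds 140 L/s: no online neighbours, lost.
No further seizures.

N19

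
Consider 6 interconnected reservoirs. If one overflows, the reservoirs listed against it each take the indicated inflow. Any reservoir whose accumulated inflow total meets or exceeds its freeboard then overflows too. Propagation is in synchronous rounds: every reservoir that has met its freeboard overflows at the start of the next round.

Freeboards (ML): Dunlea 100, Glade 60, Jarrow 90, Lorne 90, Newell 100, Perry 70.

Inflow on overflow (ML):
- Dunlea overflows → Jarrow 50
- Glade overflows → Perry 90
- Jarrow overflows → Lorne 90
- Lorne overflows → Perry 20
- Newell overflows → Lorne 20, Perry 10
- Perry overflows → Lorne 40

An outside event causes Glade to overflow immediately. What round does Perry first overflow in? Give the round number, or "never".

2

Round 1 — Glade overflows (initial).
  Perry: +90 → 90 ≥ 70
Round 2 — Perry overflows.
  Lorne: +40 → 40 < 90
No further overflows.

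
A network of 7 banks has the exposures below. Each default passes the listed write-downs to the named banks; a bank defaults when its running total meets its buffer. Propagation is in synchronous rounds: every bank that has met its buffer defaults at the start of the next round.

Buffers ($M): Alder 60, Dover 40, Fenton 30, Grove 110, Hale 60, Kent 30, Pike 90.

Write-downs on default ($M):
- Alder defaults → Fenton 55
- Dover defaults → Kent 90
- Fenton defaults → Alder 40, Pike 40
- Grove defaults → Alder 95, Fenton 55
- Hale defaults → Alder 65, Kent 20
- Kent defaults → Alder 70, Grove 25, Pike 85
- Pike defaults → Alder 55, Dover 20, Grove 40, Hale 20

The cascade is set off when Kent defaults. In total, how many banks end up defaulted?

Round 1 — Kent defaults (initial).
  Alder: +70 → 70 ≥ 60
  Grove: +25 → 25 < 110
  Pike: +85 → 85 < 90
Round 2 — Alder defaults.
  Fenton: +55 → 55 ≥ 30
Round 3 — Fenton defaults.
  Pike: +40 → 125 ≥ 90
Round 4 — Pike defaults.
  Dover: +20 → 20 < 40
  Grove: +40 → 65 < 110
  Hale: +20 → 20 < 60
No further defaults.

4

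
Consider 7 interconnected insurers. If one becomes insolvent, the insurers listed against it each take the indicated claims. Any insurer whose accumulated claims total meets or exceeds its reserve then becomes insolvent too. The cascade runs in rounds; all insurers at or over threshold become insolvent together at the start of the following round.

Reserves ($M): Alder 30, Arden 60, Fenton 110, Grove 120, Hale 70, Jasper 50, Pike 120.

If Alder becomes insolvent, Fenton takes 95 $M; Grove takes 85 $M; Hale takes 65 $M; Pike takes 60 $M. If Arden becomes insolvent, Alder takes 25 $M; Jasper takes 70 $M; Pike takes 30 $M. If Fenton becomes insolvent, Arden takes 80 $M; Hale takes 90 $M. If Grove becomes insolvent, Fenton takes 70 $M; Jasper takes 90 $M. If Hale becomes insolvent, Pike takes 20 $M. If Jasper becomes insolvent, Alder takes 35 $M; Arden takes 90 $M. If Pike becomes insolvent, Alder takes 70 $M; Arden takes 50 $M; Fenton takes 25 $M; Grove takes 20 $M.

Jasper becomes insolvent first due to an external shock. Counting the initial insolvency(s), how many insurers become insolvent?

Round 1 — Jasper becomes insolvent (initial).
  Alder: +35 → 35 ≥ 30
  Arden: +90 → 90 ≥ 60
Round 2 — Alder, Arden become insolvent.
  Fenton: +95 → 95 < 110
  Grove: +85 → 85 < 120
  Hale: +65 → 65 < 70
  Pike: +60+30 → 90 < 120
No further insolvencies.

3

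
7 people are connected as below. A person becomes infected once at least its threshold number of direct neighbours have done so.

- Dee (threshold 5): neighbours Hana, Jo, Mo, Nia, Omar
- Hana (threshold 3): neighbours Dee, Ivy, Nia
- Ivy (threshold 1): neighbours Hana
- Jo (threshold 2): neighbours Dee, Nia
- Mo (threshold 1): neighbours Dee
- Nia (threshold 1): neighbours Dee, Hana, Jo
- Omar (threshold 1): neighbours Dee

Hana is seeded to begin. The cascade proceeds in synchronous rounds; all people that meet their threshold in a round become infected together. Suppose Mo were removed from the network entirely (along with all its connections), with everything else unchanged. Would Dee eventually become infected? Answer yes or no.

With Mo removed:
Round 1 — Hana becomes infected (initial).
Round 2 — checking thresholds:
  Dee: 1 of 4 neighbours < 5, below threshold.
  Ivy: 1 of 1 neighbours ≥ 1, becomes infected.
  Nia: 1 of 3 neighbours ≥ 1, becomes infected.
Round 3 — no new infections; cascade stops.

no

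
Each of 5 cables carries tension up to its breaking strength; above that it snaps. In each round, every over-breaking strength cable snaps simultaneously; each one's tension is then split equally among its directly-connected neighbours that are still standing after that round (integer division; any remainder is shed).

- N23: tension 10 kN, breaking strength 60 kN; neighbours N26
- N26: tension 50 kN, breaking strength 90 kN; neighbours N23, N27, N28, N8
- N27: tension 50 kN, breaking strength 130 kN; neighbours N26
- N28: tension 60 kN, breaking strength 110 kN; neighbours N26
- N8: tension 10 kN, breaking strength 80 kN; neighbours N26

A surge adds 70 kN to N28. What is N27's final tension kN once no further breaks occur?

Round 1 — N28 at 130 > 110. N28 snaps.
  N28 sheds 130 kN to N26: 130 each.
    N26: 50+130 = 180 > 90
Round 2 — N26 snaps.
  N26 sheds 180 kN to N23, N27, N8: 60 each.
    N23: 10+60 = 70 > 60
    N27: 50+60 = 110 ≤ 130
    N8: 10+60 = 70 ≤ 80
Round 3 — N23 snaps.
  N23 sheds 70 kN: no online neighbours, lost.
No further breaks.

110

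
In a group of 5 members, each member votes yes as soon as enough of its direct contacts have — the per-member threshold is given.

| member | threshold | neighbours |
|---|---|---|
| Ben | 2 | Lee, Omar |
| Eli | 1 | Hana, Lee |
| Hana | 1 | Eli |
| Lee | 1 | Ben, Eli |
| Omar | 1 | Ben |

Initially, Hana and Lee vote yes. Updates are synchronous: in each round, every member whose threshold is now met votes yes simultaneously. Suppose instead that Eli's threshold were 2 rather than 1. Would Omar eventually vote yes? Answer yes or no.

With Eli's threshold at 2:
Round 1 — Hana, Lee vote yes (initial).
Round 2 — checking thresholds:
  Ben: 1 of 2 neighbours < 2, below threshold.
  Eli: 2 of 2 neighbours ≥ 2, votes yes.
Round 3 — no new yes votes; cascade stops.

no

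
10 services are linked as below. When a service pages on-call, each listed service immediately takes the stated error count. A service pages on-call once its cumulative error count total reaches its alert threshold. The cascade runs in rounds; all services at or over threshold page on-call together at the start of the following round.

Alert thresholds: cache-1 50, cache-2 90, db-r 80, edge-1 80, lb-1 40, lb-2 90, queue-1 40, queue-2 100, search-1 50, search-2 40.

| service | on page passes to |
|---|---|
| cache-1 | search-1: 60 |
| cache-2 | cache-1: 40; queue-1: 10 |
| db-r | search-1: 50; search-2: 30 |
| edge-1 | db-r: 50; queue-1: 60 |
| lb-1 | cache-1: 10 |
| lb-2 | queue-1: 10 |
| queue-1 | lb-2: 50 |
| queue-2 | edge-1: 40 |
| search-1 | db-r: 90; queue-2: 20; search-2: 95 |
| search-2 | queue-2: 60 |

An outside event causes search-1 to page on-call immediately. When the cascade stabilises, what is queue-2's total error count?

Round 1 — search-1 pages on-call (initial).
  db-r: +90 → 90 ≥ 80
  queue-2: +20 → 20 < 100
  search-2: +95 → 95 ≥ 40
Round 2 — db-r, search-2 page on-call.
  queue-2: +60 → 80 < 100
No further pages.

80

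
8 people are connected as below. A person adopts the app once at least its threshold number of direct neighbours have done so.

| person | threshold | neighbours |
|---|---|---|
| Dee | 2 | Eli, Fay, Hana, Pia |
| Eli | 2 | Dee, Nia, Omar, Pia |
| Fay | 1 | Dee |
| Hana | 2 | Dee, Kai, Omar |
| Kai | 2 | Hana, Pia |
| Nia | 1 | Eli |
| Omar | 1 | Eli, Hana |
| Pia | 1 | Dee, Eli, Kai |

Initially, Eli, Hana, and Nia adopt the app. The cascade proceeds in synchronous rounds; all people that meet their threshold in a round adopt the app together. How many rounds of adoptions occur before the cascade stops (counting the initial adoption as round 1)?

Round 1 — Eli, Hana, Nia adopt the app (initial).
Round 2 — checking thresholds:
  Dee: 2 of 4 neighbours ≥ 2, adopts the app.
  Kai: 1 of 2 neighbours < 2, holds.
  Omar: 2 of 2 neighbours ≥ 1, adopts the app.
  Pia: 1 of 3 neighbours ≥ 1, adopts the app.
Round 3 — checking thresholds:
  Fay: 1 of 1 neighbours ≥ 1, adopts the app.
  Kai: 2 of 2 neighbours ≥ 2, adopts the app.
Round 4 — no new adoptions; cascade stops.

3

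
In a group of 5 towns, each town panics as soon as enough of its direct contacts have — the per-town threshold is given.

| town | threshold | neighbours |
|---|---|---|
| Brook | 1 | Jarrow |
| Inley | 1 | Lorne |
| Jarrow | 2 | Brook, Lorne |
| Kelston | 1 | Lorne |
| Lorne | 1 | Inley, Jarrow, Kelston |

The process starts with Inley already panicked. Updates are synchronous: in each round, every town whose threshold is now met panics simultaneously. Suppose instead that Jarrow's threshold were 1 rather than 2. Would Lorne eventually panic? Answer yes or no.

yes

With Jarrow's threshold at 1:
Round 1 — Inley panics (initial).
Round 2 — checking thresholds:
  Lorne: 1 of 3 neighbours ≥ 1, panics.
Round 3 — checking thresholds:
  Jarrow: 1 of 2 neighbours ≥ 1, panics.
  Kelston: 1 of 1 neighbours ≥ 1, panics.
Round 4 — checking thresholds:
  Brook: 1 of 1 neighbours ≥ 1, panics.
Round 5 — no new panics; cascade stops.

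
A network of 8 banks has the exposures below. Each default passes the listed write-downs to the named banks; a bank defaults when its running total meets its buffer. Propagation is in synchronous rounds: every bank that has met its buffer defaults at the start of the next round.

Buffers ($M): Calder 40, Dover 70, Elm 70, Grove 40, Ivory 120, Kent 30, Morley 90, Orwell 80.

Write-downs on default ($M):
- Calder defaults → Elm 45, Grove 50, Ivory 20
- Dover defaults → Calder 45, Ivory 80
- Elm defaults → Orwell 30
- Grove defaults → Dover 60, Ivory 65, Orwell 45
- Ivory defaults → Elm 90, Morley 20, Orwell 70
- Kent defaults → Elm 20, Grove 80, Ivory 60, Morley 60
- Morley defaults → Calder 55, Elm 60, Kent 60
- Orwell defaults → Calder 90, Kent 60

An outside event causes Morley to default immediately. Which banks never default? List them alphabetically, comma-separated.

Round 1 — Morley defaults (initial).
  Calder: +55 → 55 ≥ 40
  Elm: +60 → 60 < 70
  Kent: +60 → 60 ≥ 30
Round 2 — Calder, Kent default.
  Elm: +45+20 → 125 ≥ 70
  Grove: +50+80 → 130 ≥ 40
  Ivory: +20+60 → 80 < 120
Round 3 — Elm, Grove default.
  Dover: +60 → 60 < 70
  Ivory: +65 → 145 ≥ 120
  Orwell: +30+45 → 75 < 80
Round 4 — Ivory defaults.
  Orwell: +70 → 145 ≥ 80
Round 5 — Orwell defaults.
No further defaults.

Dover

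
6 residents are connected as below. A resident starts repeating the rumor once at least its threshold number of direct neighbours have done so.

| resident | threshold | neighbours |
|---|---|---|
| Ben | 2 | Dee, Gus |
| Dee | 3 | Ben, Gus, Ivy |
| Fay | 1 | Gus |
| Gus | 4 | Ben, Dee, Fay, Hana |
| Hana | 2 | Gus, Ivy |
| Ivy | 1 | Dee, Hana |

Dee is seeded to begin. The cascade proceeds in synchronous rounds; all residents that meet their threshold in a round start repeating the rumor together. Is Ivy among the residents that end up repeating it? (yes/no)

yes

Round 1 — Dee starts repeating the rumor (initial).
Round 2 — checking thresholds:
  Ben: 1 of 2 neighbours < 2, below threshold.
  Gus: 1 of 4 neighbours < 4, below threshold.
  Ivy: 1 of 2 neighbours ≥ 1, starts repeating the rumor.
Round 3 — no new spreads; cascade stops.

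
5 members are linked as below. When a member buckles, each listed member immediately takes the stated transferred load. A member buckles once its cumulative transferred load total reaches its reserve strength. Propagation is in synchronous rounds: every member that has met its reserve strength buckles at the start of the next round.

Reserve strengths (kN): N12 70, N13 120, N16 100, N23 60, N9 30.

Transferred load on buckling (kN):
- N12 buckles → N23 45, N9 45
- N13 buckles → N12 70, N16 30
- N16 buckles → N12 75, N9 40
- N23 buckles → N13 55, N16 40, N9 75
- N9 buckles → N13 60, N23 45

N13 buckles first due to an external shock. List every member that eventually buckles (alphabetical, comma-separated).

Round 1 — N13 buckles (initial).
  N12: +70 → 70 ≥ 70
  N16: +30 → 30 < 100
Round 2 — N12 buckles.
  N23: +45 → 45 < 60
  N9: +45 → 45 ≥ 30
Round 3 — N9 buckles.
  N23: +45 → 90 ≥ 60
Round 4 — N23 buckles.
  N16: +40 → 70 < 100
No further bucklings.

N12, N13, N23, N9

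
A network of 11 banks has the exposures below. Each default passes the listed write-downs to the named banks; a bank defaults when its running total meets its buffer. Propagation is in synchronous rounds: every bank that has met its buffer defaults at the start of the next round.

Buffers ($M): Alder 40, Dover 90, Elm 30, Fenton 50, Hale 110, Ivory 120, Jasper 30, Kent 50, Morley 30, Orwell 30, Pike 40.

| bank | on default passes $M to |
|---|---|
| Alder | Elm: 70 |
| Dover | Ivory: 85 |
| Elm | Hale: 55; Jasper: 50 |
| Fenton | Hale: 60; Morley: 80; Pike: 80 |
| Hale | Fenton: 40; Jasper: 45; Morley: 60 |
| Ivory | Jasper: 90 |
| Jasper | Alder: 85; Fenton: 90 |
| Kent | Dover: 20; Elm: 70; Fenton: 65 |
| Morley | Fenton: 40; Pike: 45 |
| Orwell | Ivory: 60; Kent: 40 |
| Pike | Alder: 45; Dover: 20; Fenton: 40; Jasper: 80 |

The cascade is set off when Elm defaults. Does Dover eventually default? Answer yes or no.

Round 1 — Elm defaults (initial).
  Hale: +55 → 55 < 110
  Jasper: +50 → 50 ≥ 30
Round 2 — Jasper defaults.
  Alder: +85 → 85 ≥ 40
  Fenton: +90 → 90 ≥ 50
Round 3 — Alder, Fenton default.
  Hale: +60 → 115 ≥ 110
  Morley: +80 → 80 ≥ 30
  Pike: +80 → 80 ≥ 40
Round 4 — Hale, Morley, Pike default.
  Dover: +20 → 20 < 90
No further defaults.

no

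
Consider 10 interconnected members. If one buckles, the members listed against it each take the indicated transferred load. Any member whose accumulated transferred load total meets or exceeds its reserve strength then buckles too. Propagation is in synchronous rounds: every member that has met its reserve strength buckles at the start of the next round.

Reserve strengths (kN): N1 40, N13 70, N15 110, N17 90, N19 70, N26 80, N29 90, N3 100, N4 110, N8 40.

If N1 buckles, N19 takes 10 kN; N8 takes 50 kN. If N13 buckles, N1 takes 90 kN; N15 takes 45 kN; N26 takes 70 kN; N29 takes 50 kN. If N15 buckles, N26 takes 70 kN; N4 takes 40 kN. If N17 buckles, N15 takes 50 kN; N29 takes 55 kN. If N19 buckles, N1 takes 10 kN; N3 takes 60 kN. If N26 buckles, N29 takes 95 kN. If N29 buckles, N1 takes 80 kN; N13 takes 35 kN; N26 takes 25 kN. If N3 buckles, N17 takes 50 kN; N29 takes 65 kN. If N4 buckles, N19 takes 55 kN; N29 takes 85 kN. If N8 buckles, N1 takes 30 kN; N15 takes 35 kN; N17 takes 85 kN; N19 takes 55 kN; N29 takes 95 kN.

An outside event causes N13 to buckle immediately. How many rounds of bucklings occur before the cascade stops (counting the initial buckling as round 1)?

Round 1 — N13 buckles (initial).
  N1: +90 → 90 ≥ 40
  N15: +45 → 45 < 110
  N26: +70 → 70 < 80
  N29: +50 → 50 < 90
Round 2 — N1 buckles.
  N19: +10 → 10 < 70
  N8: +50 → 50 ≥ 40
Round 3 — N8 buckles.
  N15: +35 → 80 < 110
  N17: +85 → 85 < 90
  N19: +55 → 65 < 70
  N29: +95 → 145 ≥ 90
Round 4 — N29 buckles.
  N26: +25 → 95 ≥ 80
Round 5 — N26 buckles.
No further bucklings.

5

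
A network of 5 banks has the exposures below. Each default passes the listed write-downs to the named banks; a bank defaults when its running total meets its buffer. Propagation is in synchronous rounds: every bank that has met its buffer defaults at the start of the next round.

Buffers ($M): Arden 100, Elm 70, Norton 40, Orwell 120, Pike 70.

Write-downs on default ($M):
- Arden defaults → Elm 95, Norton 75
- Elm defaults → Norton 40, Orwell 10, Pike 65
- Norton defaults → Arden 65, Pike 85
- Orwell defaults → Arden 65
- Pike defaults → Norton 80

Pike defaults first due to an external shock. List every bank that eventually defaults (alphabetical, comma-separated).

Round 1 — Pike defaults (initial).
  Norton: +80 → 80 ≥ 40
Round 2 — Norton defaults.
  Arden: +65 → 65 < 100
No further defaults.

Norton, Pike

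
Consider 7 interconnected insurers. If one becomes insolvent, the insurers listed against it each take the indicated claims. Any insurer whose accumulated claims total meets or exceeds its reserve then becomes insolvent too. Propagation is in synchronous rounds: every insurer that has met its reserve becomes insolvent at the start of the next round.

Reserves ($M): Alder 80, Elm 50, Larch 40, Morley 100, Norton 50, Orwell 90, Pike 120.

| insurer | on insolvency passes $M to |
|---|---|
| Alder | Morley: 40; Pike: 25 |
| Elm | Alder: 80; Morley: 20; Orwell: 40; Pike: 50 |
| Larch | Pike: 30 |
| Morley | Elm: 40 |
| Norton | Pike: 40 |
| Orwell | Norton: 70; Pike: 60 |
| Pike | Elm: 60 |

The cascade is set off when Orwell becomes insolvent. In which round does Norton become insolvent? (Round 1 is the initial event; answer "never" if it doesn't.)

Round 1 — Orwell becomes insolvent (initial).
  Norton: +70 → 70 ≥ 50
  Pike: +60 → 60 < 120
Round 2 — Norton becomes insolvent.
  Pike: +40 → 100 < 120
No further insolvencies.

2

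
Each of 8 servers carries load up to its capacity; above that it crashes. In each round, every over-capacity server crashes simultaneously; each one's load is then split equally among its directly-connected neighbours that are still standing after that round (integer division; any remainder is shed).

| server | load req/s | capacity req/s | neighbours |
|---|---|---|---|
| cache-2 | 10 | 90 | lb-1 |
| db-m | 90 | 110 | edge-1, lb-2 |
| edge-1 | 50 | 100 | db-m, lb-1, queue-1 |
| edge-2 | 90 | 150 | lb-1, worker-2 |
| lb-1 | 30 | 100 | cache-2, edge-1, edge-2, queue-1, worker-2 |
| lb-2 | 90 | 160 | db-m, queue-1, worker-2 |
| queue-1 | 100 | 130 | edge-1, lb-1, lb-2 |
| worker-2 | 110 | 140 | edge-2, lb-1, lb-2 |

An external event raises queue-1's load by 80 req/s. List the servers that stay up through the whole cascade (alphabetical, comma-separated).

cache-2

Round 1 — queue-1 at 180 > 130. queue-1 crashes.
  queue-1 sheds 180 req/s to edge-1, lb-1, lb-2: 60 each.
    edge-1: 50+60 = 110 > 100
    lb-1: 30+60 = 90 ≤ 100
    lb-2: 90+60 = 150 ≤ 160
Round 2 — edge-1 crashes.
  edge-1 sheds 110 req/s to db-m, lb-1: 55 each.
    db-m: 90+55 = 145 > 110
    lb-1: 90+55 = 145 > 100
Round 3 — db-m, lb-1 crash.
  db-m sheds 145 req/s to lb-2: 145 each.
    lb-2: 150+145 = 295 > 160
  lb-1 sheds 145 req/s to cache-2, edge-2, worker-2: 48 each (1 lost).
    cache-2: 10+48 = 58 ≤ 90
    edge-2: 90+48 = 138 ≤ 150
    worker-2: 110+48 = 158 > 140
Round 4 — lb-2, worker-2 crash.
  lb-2 sheds 295 req/s: no online neighbours, lost.
  worker-2 sheds 158 req/s to edge-2: 158 each.
    edge-2: 138+158 = 296 > 150
Round 5 — edge-2 crashes.
  edge-2 sheds 296 req/s: no online neighbours, lost.
No further crashes.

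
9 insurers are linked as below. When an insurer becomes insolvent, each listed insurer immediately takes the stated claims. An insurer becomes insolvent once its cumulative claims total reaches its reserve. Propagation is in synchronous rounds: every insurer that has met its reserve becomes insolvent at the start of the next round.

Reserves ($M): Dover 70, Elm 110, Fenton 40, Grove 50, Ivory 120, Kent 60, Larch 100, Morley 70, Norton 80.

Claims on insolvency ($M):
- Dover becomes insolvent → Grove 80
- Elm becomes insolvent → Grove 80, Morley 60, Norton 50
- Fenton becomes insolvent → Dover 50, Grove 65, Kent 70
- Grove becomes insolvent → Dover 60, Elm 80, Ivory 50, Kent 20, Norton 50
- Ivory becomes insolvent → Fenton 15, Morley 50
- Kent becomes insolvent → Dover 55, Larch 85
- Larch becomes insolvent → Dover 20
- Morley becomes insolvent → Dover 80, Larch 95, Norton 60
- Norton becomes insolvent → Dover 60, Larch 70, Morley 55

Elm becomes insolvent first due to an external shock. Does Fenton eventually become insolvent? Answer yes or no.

no

Round 1 — Elm becomes insolvent (initial).
  Grove: +80 → 80 ≥ 50
  Morley: +60 → 60 < 70
  Norton: +50 → 50 < 80
Round 2 — Grove becomes insolvent.
  Dover: +60 → 60 < 70
  Ivory: +50 → 50 < 120
  Kent: +20 → 20 < 60
  Norton: +50 → 100 ≥ 80
Round 3 — Norton becomes insolvent.
  Dover: +60 → 120 ≥ 70
  Larch: +70 → 70 < 100
  Morley: +55 → 115 ≥ 70
Round 4 — Dover, Morley become insolvent.
  Larch: +95 → 165 ≥ 100
Round 5 — Larch becomes insolvent.
No further insolvencies.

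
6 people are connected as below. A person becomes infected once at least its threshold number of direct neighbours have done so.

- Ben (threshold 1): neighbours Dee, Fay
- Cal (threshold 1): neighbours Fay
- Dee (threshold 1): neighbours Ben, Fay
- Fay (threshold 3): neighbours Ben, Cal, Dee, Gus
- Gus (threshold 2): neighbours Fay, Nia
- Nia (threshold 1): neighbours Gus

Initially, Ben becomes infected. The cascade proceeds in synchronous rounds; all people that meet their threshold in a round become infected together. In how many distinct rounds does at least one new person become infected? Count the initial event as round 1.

2

Round 1 — Ben becomes infected (initial).
Round 2 — checking thresholds:
  Dee: 1 of 2 neighbours ≥ 1, becomes infected.
  Fay: 1 of 4 neighbours < 3, below threshold.
Round 3 — no new infections; cascade stops.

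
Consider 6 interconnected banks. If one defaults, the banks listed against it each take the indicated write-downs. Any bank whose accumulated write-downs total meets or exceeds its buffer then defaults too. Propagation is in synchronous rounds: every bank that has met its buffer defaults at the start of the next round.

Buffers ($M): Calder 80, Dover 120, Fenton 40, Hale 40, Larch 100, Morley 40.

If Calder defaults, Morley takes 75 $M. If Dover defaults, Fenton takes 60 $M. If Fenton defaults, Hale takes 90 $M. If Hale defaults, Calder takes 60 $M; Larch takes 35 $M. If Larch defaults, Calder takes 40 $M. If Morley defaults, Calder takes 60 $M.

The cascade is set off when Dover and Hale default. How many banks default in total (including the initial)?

Round 1 — Dover, Hale default (initial).
  Calder: +60 → 60 < 80
  Fenton: +60 → 60 ≥ 40
  Larch: +35 → 35 < 100
Round 2 — Fenton defaults.
No further defaults.

3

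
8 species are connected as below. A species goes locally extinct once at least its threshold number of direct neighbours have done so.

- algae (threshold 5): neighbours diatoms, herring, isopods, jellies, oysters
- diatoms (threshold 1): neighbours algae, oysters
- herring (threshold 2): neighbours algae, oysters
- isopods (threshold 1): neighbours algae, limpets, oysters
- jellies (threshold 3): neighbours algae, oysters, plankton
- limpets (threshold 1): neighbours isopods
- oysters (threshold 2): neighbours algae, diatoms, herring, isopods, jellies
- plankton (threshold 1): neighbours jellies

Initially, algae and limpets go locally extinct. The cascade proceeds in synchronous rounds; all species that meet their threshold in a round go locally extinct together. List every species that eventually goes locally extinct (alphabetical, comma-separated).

algae, diatoms, herring, isopods, limpets, oysters

Round 1 — algae, limpets go locally extinct (initial).
Round 2 — checking thresholds:
  diatoms: 1 of 2 neighbours ≥ 1, goes locally extinct.
  herring: 1 of 2 neighbours < 2, not yet.
  isopods: 2 of 3 neighbours ≥ 1, goes locally extinct.
  jellies: 1 of 3 neighbours < 3, not yet.
  oysters: 1 of 5 neighbours < 2, not yet.
Round 3 — checking thresholds:
  herring: 1 of 2 neighbours < 2, not yet.
  jellies: 1 of 3 neighbours < 3, not yet.
  oysters: 3 of 5 neighbours ≥ 2, goes locally extinct.
Round 4 — checking thresholds:
  herring: 2 of 2 neighbours ≥ 2, goes locally extinct.
  jellies: 2 of 3 neighbours < 3, not yet.
Round 5 — no new extinctions; cascade stops.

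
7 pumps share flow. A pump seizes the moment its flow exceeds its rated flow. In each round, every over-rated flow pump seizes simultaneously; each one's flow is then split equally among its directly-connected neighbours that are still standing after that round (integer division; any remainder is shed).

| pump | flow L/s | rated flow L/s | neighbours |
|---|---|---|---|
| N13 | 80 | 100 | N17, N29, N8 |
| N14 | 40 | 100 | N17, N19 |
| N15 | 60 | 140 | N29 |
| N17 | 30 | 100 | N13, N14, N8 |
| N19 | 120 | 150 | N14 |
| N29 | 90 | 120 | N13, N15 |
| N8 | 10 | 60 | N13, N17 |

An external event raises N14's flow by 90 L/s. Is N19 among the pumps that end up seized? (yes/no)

Round 1 — N14 at 130 > 100. N14 seizes.
  N14 sheds 130 L/s to N17, N19: 65 each.
    N17: 30+65 = 95 ≤ 100
    N19: 120+65 = 185 > 150
Round 2 — N19 seizes.
  N19 sheds 185 L/s: no online neighbours, lost.
No further seizures.

yes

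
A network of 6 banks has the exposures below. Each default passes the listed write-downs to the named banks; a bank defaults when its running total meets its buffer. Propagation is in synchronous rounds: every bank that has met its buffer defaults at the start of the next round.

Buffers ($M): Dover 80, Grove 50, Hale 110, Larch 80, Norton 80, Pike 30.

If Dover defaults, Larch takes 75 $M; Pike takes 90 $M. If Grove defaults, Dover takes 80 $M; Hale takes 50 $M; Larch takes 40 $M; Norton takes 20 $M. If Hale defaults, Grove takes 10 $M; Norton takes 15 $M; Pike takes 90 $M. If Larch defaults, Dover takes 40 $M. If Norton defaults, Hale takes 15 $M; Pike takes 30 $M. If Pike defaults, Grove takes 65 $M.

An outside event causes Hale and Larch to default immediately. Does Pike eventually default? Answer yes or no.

Round 1 — Hale, Larch default (initial).
  Dover: +40 → 40 < 80
  Grove: +10 → 10 < 50
  Norton: +15 → 15 < 80
  Pike: +90 → 90 ≥ 30
Round 2 — Pike defaults.
  Grove: +65 → 75 ≥ 50
Round 3 — Grove defaults.
  Dover: +80 → 120 ≥ 80
  Norton: +20 → 35 < 80
Round 4 — Dover defaults.
No further defaults.

yes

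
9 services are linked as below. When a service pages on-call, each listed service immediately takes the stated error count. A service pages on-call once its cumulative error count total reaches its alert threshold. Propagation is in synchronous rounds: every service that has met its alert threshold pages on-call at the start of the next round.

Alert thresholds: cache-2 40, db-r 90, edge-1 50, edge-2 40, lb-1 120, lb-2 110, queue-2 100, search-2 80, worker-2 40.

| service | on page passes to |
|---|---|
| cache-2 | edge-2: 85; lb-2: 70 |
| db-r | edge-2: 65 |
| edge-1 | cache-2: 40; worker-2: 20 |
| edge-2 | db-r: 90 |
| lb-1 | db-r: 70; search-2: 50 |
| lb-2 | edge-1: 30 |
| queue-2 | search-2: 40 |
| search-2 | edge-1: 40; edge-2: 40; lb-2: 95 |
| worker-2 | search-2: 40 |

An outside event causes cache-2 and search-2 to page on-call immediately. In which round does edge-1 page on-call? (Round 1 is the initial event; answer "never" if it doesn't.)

Round 1 — cache-2, search-2 page on-call (initial).
  edge-1: +40 → 40 < 50
  edge-2: +85+40 → 125 ≥ 40
  lb-2: +70+95 → 165 ≥ 110
Round 2 — edge-2, lb-2 page on-call.
  db-r: +90 → 90 ≥ 90
  edge-1: +30 → 70 ≥ 50
Round 3 — db-r, edge-1 page on-call.
  worker-2: +20 → 20 < 40
No further pages.

3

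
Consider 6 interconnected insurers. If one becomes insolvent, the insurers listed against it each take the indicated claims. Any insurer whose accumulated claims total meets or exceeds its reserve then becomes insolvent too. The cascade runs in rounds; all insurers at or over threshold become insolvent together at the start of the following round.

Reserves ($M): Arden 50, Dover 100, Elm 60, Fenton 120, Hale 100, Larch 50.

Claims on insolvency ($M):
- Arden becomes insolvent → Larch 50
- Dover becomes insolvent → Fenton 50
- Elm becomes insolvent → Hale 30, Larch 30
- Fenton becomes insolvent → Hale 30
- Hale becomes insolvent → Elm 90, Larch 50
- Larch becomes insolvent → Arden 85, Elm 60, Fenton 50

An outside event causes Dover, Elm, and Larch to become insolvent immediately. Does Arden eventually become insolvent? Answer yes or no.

yes

Round 1 — Dover, Elm, Larch become insolvent (initial).
  Arden: +85 → 85 ≥ 50
  Fenton: +50+50 → 100 < 120
  Hale: +30 → 30 < 100
Round 2 — Arden becomes insolvent.
No further insolvencies.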